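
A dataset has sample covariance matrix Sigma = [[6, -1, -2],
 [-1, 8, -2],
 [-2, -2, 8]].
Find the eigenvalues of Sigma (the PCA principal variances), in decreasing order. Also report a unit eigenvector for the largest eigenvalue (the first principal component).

Step 1 — characteristic polynomial p(λ) = det(λI - Sigma) = λ³ - tr·λ² + c_1·λ - det, where tr = trace, c_1 = sum of the principal 2×2 minors, det = det(Sigma):
  tr = 6 + 8 + 8 = 22,
  c_1 = (6·8 - (-1)²) + (6·8 - (-2)²) + (8·8 - (-2)²) = 47 + 44 + 60 = 151,
  det = 6·(8·8 - (-2)²) - (-1)·((-1)·8 - (-2)·(-2)) + (-2)·((-1)·(-2) - 8·(-2)) = 6·(60) - (-1)·(-12) + (-2)·(18) = 312.
  So p(λ) = λ³ - 22λ² + 151λ - 312.
Step 2 — look for an integer root (rational root theorem: any rational root is an integer divisor of 312). Testing λ = 8:
  p(8) = 512 - 1408 + 1208 - 312 = 0  ✓
  Dividing out (λ - 8): p(λ) = (λ - 8)(λ² - 14λ + 39).
Step 3 — remaining eigenvalues from the quadratic λ² - 14λ + 39 = 0:
  Δ = 14² - 4·39 = 196 - 156 = 40,  λ = (14 ± √40)/2 = (14 ± 6.3246)/2 ≈ 10.1623 or 3.8377.
  Sorted: λ_1 = 10.1623,  λ_2 = 8,  λ_3 = 3.8377  (check: sum = 22 = tr ✓).

Step 4 — unit eigenvector for λ_1 ≈ 10.1623: v spans the null space of (Sigma - λ_1 I), whose rows are
  r_1 = (-4.1623, -1, -2),  r_2 = (-1, -2.1623, -2),  r_3 = (-2, -2, -2.1623).
  v is orthogonal to every row, so take v ∝ r_1 × r_2 = ((-1)·(-2) - (-2)·(-2.1623), (-2)·(-1) - (-4.1623)·(-2), (-4.1623)·(-2.1623) - (-1)·(-1)) ≈ (-2.3246, -6.3246, 8).
  Rescale (multiply by -1 so the first nonzero entry is positive): u = (2.3246, 6.3246, -8).
  ||u|| = √((2.3246)² + (6.3246)² + (-8)²) = √(109.4036) ≈ 10.4596,  v_1 = u/||u|| ≈ (0.2222, 0.6047, -0.7648) (||v_1|| = 1).

λ_1 = 10.1623,  λ_2 = 8,  λ_3 = 3.8377;  v_1 ≈ (0.2222, 0.6047, -0.7648)


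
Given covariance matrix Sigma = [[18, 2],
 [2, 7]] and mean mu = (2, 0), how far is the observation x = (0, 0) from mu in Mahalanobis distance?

Step 1 — centre the observation: (x - mu) = (-2, 0).

Step 2 — invert Sigma. det(Sigma) = 18·7 - (2)² = 122.
  Sigma^{-1} = (1/det) · [[d, -b], [-b, a]] = [[0.0574, -0.0164],
 [-0.0164, 0.1475]].

Step 3 — form the quadratic (x - mu)^T · Sigma^{-1} · (x - mu):
  Sigma^{-1} · (x - mu) = (-0.1148, 0.0328).
  (x - mu)^T · [Sigma^{-1} · (x - mu)] = (-2)·(-0.1148) + (0)·(0.0328) = 0.2295.

Step 4 — take square root: d = √(0.2295) ≈ 0.4791.

d(x, mu) = √(0.2295) ≈ 0.4791


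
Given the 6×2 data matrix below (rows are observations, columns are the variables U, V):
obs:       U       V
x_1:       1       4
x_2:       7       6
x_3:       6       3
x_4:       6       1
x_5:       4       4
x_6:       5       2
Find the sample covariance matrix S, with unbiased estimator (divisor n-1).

Step 1 — column means:
  mean(U) = (1 + 7 + 6 + 6 + 4 + 5) / 6 = 29/6 = 4.8333
  mean(V) = (4 + 6 + 3 + 1 + 4 + 2) / 6 = 20/6 = 3.3333

Step 2 — sample covariance S[i,j] = (1/(n-1)) · Σ_k (x_{k,i} - mean_i) · (x_{k,j} - mean_j), with n-1 = 5.
  S[U,U] = ((-3.8333)·(-3.8333) + (2.1667)·(2.1667) + (1.1667)·(1.1667) + (1.1667)·(1.1667) + (-0.8333)·(-0.8333) + (0.1667)·(0.1667)) / 5 = 22.8333/5 = 4.5667
  S[U,V] = ((-3.8333)·(0.6667) + (2.1667)·(2.6667) + (1.1667)·(-0.3333) + (1.1667)·(-2.3333) + (-0.8333)·(0.6667) + (0.1667)·(-1.3333)) / 5 = -0.6667/5 = -0.1333
  S[V,V] = ((0.6667)·(0.6667) + (2.6667)·(2.6667) + (-0.3333)·(-0.3333) + (-2.3333)·(-2.3333) + (0.6667)·(0.6667) + (-1.3333)·(-1.3333)) / 5 = 15.3333/5 = 3.0667

S is symmetric (S[j,i] = S[i,j]). Assembling:

S = [[4.5667, -0.1333],
 [-0.1333, 3.0667]]


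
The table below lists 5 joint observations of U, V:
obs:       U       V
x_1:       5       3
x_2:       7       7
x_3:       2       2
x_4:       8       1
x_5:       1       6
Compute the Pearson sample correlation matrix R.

Step 1 — column means:
  mean(U) = (5 + 7 + 2 + 8 + 1) / 5 = 23/5 = 4.6
  mean(V) = (3 + 7 + 2 + 1 + 6) / 5 = 19/5 = 3.8

Step 2 — sample variances and covariances s[i,j] = (1/(n-1)) · Σ_k (x_{k,i} - mean_i) · (x_{k,j} - mean_j), with n-1 = 4:
  s[U,U] = ((0.4)·(0.4) + (2.4)·(2.4) + (-2.6)·(-2.6) + (3.4)·(3.4) + (-3.6)·(-3.6)) / 4 = 37.2/4 = 9.3
  s[U,V] = ((0.4)·(-0.8) + (2.4)·(3.2) + (-2.6)·(-1.8) + (3.4)·(-2.8) + (-3.6)·(2.2)) / 4 = -5.4/4 = -1.35
  s[V,V] = ((-0.8)·(-0.8) + (3.2)·(3.2) + (-1.8)·(-1.8) + (-2.8)·(-2.8) + (2.2)·(2.2)) / 4 = 26.8/4 = 6.7
  Sample standard deviations s_i = √(s[i,i]):
  s(U) = √(9.3) = 3.0496
  s(V) = √(6.7) = 2.5884

Step 3 — r_{ij} = s_{ij} / (s_i · s_j):
  r[U,U] = 1 (diagonal).
  r[U,V] = -1.35 / (3.0496 · 2.5884) = -1.35 / 7.8937 = -0.171
  r[V,V] = 1 (diagonal).

R is symmetric with unit diagonal. Assembling:

R = [[1, -0.171],
 [-0.171, 1]]


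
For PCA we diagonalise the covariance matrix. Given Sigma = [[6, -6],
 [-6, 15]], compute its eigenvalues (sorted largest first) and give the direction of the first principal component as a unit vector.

Step 1 — characteristic polynomial of 2×2 Sigma:
  det(Sigma - λI) = λ² - trace · λ + det = 0.
  trace = 6 + 15 = 21, det = 6·15 - (-6)² = 54.
Step 2 — discriminant:
  Δ = trace² - 4·det = 441 - 216 = 225.
Step 3 — eigenvalues:
  λ = (trace ± √Δ)/2 = (21 ± 15)/2,
  λ_1 = 18,  λ_2 = 3.

Step 4 — unit eigenvector for λ_1: solve (Sigma - λ_1 I)v = 0. First row:
  (6 - 18)·v_x + (-6)·v_y = 0, i.e. (-12)·v_x + (-6)·v_y = 0,
  so v ∝ (b, λ_1 - a) = (-6, 12); multiply by -1 so the first entry is positive: u = (6, -12).
  ||u|| = √((6)² + (-12)²) = √(180) ≈ 13.4164,
  v_1 = u/||u|| ≈ (0.4472, -0.8944) (||v_1|| = 1).

λ_1 = 18,  λ_2 = 3;  v_1 ≈ (0.4472, -0.8944)


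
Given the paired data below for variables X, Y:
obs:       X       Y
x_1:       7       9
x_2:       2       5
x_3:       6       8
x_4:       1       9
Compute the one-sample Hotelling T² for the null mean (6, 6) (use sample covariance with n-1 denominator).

Step 1 — sample mean vector:
  mean(X) = (7 + 2 + 6 + 1) / 4 = 16/4 = 4
  mean(Y) = (9 + 5 + 8 + 9) / 4 = 31/4 = 7.75
  x̄ = (4, 7.75),  deviation x̄ - mu_0 = (4, 7.75) - (6, 6) = (-2, 1.75).

Step 2 — sample covariance matrix, S[i,j] = (1/(n-1)) · Σ_k (x_{k,i} - mean_i) · (x_{k,j} - mean_j), divisor n-1 = 3:
  S[X,X] = ((3)·(3) + (-2)·(-2) + (2)·(2) + (-3)·(-3)) / 3 = 26/3 = 8.6667
  S[X,Y] = ((3)·(1.25) + (-2)·(-2.75) + (2)·(0.25) + (-3)·(1.25)) / 3 = 6/3 = 2
  S[Y,Y] = ((1.25)·(1.25) + (-2.75)·(-2.75) + (0.25)·(0.25) + (1.25)·(1.25)) / 3 = 10.75/3 = 3.5833
  S = [[8.6667, 2],
 [2, 3.5833]].

Step 3 — invert S. det(S) = 8.6667·3.5833 - (2)² = 27.0556.
  S^{-1} = (1/det) · [[d, -b], [-b, a]] = [[0.1324, -0.0739],
 [-0.0739, 0.3203]].

Step 4 — quadratic form (x̄ - mu_0)^T · S^{-1} · (x̄ - mu_0):
  S^{-1} · (x̄ - mu_0) = (-0.3943, 0.7084),
  (x̄ - mu_0)^T · [...] = (-2)·(-0.3943) + (1.75)·(0.7084) = 2.0282.

Step 5 — scale by n: T² = 4 · 2.0282 = 8.1129.

T² ≈ 8.1129


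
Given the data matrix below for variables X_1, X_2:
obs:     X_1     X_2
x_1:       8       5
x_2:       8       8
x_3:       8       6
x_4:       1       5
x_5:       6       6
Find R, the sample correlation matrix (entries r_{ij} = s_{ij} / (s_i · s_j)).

Step 1 — column means:
  mean(X_1) = (8 + 8 + 8 + 1 + 6) / 5 = 31/5 = 6.2
  mean(X_2) = (5 + 8 + 6 + 5 + 6) / 5 = 30/5 = 6

Step 2 — sample variances and covariances s[i,j] = (1/(n-1)) · Σ_k (x_{k,i} - mean_i) · (x_{k,j} - mean_j), with n-1 = 4:
  s[X_1,X_1] = ((1.8)·(1.8) + (1.8)·(1.8) + (1.8)·(1.8) + (-5.2)·(-5.2) + (-0.2)·(-0.2)) / 4 = 36.8/4 = 9.2
  s[X_1,X_2] = ((1.8)·(-1) + (1.8)·(2) + (1.8)·(0) + (-5.2)·(-1) + (-0.2)·(0)) / 4 = 7/4 = 1.75
  s[X_2,X_2] = ((-1)·(-1) + (2)·(2) + (0)·(0) + (-1)·(-1) + (0)·(0)) / 4 = 6/4 = 1.5
  Sample standard deviations s_i = √(s[i,i]):
  s(X_1) = √(9.2) = 3.0332
  s(X_2) = √(1.5) = 1.2247

Step 3 — r_{ij} = s_{ij} / (s_i · s_j):
  r[X_1,X_1] = 1 (diagonal).
  r[X_1,X_2] = 1.75 / (3.0332 · 1.2247) = 1.75 / 3.7148 = 0.4711
  r[X_2,X_2] = 1 (diagonal).

R is symmetric with unit diagonal. Assembling:

R = [[1, 0.4711],
 [0.4711, 1]]


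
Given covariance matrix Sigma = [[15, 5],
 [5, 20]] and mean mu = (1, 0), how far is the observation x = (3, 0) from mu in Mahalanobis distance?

Step 1 — centre the observation: (x - mu) = (2, 0).

Step 2 — invert Sigma. det(Sigma) = 15·20 - (5)² = 275.
  Sigma^{-1} = (1/det) · [[d, -b], [-b, a]] = [[0.0727, -0.0182],
 [-0.0182, 0.0545]].

Step 3 — form the quadratic (x - mu)^T · Sigma^{-1} · (x - mu):
  Sigma^{-1} · (x - mu) = (0.1455, -0.0364).
  (x - mu)^T · [Sigma^{-1} · (x - mu)] = (2)·(0.1455) + (0)·(-0.0364) = 0.2909.

Step 4 — take square root: d = √(0.2909) ≈ 0.5394.

d(x, mu) = √(0.2909) ≈ 0.5394


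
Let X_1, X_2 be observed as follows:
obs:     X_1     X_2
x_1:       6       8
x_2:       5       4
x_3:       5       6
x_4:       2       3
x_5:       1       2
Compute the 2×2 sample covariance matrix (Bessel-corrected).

Step 1 — column means:
  mean(X_1) = (6 + 5 + 5 + 2 + 1) / 5 = 19/5 = 3.8
  mean(X_2) = (8 + 4 + 6 + 3 + 2) / 5 = 23/5 = 4.6

Step 2 — sample covariance S[i,j] = (1/(n-1)) · Σ_k (x_{k,i} - mean_i) · (x_{k,j} - mean_j), with n-1 = 4.
  S[X_1,X_1] = ((2.2)·(2.2) + (1.2)·(1.2) + (1.2)·(1.2) + (-1.8)·(-1.8) + (-2.8)·(-2.8)) / 4 = 18.8/4 = 4.7
  S[X_1,X_2] = ((2.2)·(3.4) + (1.2)·(-0.6) + (1.2)·(1.4) + (-1.8)·(-1.6) + (-2.8)·(-2.6)) / 4 = 18.6/4 = 4.65
  S[X_2,X_2] = ((3.4)·(3.4) + (-0.6)·(-0.6) + (1.4)·(1.4) + (-1.6)·(-1.6) + (-2.6)·(-2.6)) / 4 = 23.2/4 = 5.8

S is symmetric (S[j,i] = S[i,j]). Assembling:

S = [[4.7, 4.65],
 [4.65, 5.8]]


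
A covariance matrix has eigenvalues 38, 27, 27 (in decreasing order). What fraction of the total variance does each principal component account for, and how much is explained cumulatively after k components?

Step 1 — total variance = trace(Sigma) = Σ λ_i = 38 + 27 + 27 = 92.

Step 2 — fraction explained by component i = λ_i / Σ λ:
  PC1: 38/92 = 0.413
  PC2: 27/92 = 0.2935
  PC3: 27/92 = 0.2935

Step 3 — cumulative fraction after k components = (λ_1 + ... + λ_k) / Σ λ:
  k = 1: 38/92 = 0.413
  k = 2: (38 + 27)/92 = 65/92 = 0.7065
  k = 3: (38 + 27 + 27)/92 = 92/92 = 1

Summary (fraction, with percent):

explained: PC1 0.413 (41.3%), PC2 0.2935 (29.35%), PC3 0.2935 (29.35%);  cumulative: 0.413, 0.7065, 1


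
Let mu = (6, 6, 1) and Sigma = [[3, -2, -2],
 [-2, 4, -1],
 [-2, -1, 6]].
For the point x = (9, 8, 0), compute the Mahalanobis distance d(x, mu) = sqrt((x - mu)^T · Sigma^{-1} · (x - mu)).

Step 1 — centre the observation: (x - mu) = (3, 2, -1).

Step 2 — invert Sigma (cofactor / det for 3×3, or solve directly):
  Sigma^{-1} = [[1.0952, 0.6667, 0.4762],
 [0.6667, 0.6667, 0.3333],
 [0.4762, 0.3333, 0.381]].

Step 3 — form the quadratic (x - mu)^T · Sigma^{-1} · (x - mu):
  Sigma^{-1} · (x - mu) = (4.1429, 3, 1.7143).
  (x - mu)^T · [Sigma^{-1} · (x - mu)] = (3)·(4.1429) + (2)·(3) + (-1)·(1.7143) = 16.7143.

Step 4 — take square root: d = √(16.7143) ≈ 4.0883.

d(x, mu) = √(16.7143) ≈ 4.0883


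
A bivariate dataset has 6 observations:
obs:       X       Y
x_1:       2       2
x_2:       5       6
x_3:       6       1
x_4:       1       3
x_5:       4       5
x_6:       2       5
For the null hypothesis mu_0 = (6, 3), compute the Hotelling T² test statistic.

Step 1 — sample mean vector:
  mean(X) = (2 + 5 + 6 + 1 + 4 + 2) / 6 = 20/6 = 3.3333
  mean(Y) = (2 + 6 + 1 + 3 + 5 + 5) / 6 = 22/6 = 3.6667
  x̄ = (3.3333, 3.6667),  deviation x̄ - mu_0 = (3.3333, 3.6667) - (6, 3) = (-2.6667, 0.6667).

Step 2 — sample covariance matrix, S[i,j] = (1/(n-1)) · Σ_k (x_{k,i} - mean_i) · (x_{k,j} - mean_j), divisor n-1 = 5:
  S[X,X] = ((-1.3333)·(-1.3333) + (1.6667)·(1.6667) + (2.6667)·(2.6667) + (-2.3333)·(-2.3333) + (0.6667)·(0.6667) + (-1.3333)·(-1.3333)) / 5 = 19.3333/5 = 3.8667
  S[X,Y] = ((-1.3333)·(-1.6667) + (1.6667)·(2.3333) + (2.6667)·(-2.6667) + (-2.3333)·(-0.6667) + (0.6667)·(1.3333) + (-1.3333)·(1.3333)) / 5 = -0.3333/5 = -0.0667
  S[Y,Y] = ((-1.6667)·(-1.6667) + (2.3333)·(2.3333) + (-2.6667)·(-2.6667) + (-0.6667)·(-0.6667) + (1.3333)·(1.3333) + (1.3333)·(1.3333)) / 5 = 19.3333/5 = 3.8667
  S = [[3.8667, -0.0667],
 [-0.0667, 3.8667]].

Step 3 — invert S. det(S) = 3.8667·3.8667 - (-0.0667)² = 14.9467.
  S^{-1} = (1/det) · [[d, -b], [-b, a]] = [[0.2587, 0.0045],
 [0.0045, 0.2587]].

Step 4 — quadratic form (x̄ - mu_0)^T · S^{-1} · (x̄ - mu_0):
  S^{-1} · (x̄ - mu_0) = (-0.6869, 0.1606),
  (x̄ - mu_0)^T · [...] = (-2.6667)·(-0.6869) + (0.6667)·(0.1606) = 1.9387.

Step 5 — scale by n: T² = 6 · 1.9387 = 11.6325.

T² ≈ 11.6325


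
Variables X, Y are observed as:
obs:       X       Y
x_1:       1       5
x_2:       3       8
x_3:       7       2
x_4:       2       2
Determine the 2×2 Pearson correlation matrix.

Step 1 — column means:
  mean(X) = (1 + 3 + 7 + 2) / 4 = 13/4 = 3.25
  mean(Y) = (5 + 8 + 2 + 2) / 4 = 17/4 = 4.25

Step 2 — sample variances and covariances s[i,j] = (1/(n-1)) · Σ_k (x_{k,i} - mean_i) · (x_{k,j} - mean_j), with n-1 = 3:
  s[X,X] = ((-2.25)·(-2.25) + (-0.25)·(-0.25) + (3.75)·(3.75) + (-1.25)·(-1.25)) / 3 = 20.75/3 = 6.9167
  s[X,Y] = ((-2.25)·(0.75) + (-0.25)·(3.75) + (3.75)·(-2.25) + (-1.25)·(-2.25)) / 3 = -8.25/3 = -2.75
  s[Y,Y] = ((0.75)·(0.75) + (3.75)·(3.75) + (-2.25)·(-2.25) + (-2.25)·(-2.25)) / 3 = 24.75/3 = 8.25
  Sample standard deviations s_i = √(s[i,i]):
  s(X) = √(6.9167) = 2.63
  s(Y) = √(8.25) = 2.8723

Step 3 — r_{ij} = s_{ij} / (s_i · s_j):
  r[X,X] = 1 (diagonal).
  r[X,Y] = -2.75 / (2.63 · 2.8723) = -2.75 / 7.554 = -0.364
  r[Y,Y] = 1 (diagonal).

R is symmetric with unit diagonal. Assembling:

R = [[1, -0.364],
 [-0.364, 1]]


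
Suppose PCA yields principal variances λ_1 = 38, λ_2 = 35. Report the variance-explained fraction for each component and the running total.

Step 1 — total variance = trace(Sigma) = Σ λ_i = 38 + 35 = 73.

Step 2 — fraction explained by component i = λ_i / Σ λ:
  PC1: 38/73 = 0.5205
  PC2: 35/73 = 0.4795

Step 3 — cumulative fraction after k components = (λ_1 + ... + λ_k) / Σ λ:
  k = 1: 38/73 = 0.5205
  k = 2: (38 + 35)/73 = 73/73 = 1

Summary (fraction, with percent):

explained: PC1 0.5205 (52.05%), PC2 0.4795 (47.95%);  cumulative: 0.5205, 1


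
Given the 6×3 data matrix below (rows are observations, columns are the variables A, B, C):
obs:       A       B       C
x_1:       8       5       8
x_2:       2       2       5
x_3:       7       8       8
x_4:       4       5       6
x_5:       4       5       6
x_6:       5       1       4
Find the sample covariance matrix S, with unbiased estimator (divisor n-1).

Step 1 — column means:
  mean(A) = (8 + 2 + 7 + 4 + 4 + 5) / 6 = 30/6 = 5
  mean(B) = (5 + 2 + 8 + 5 + 5 + 1) / 6 = 26/6 = 4.3333
  mean(C) = (8 + 5 + 8 + 6 + 6 + 4) / 6 = 37/6 = 6.1667

Step 2 — sample covariance S[i,j] = (1/(n-1)) · Σ_k (x_{k,i} - mean_i) · (x_{k,j} - mean_j), with n-1 = 5.
  S[A,A] = ((3)·(3) + (-3)·(-3) + (2)·(2) + (-1)·(-1) + (-1)·(-1) + (0)·(0)) / 5 = 24/5 = 4.8
  S[A,B] = ((3)·(0.6667) + (-3)·(-2.3333) + (2)·(3.6667) + (-1)·(0.6667) + (-1)·(0.6667) + (0)·(-3.3333)) / 5 = 15/5 = 3
  S[A,C] = ((3)·(1.8333) + (-3)·(-1.1667) + (2)·(1.8333) + (-1)·(-0.1667) + (-1)·(-0.1667) + (0)·(-2.1667)) / 5 = 13/5 = 2.6
  S[B,B] = ((0.6667)·(0.6667) + (-2.3333)·(-2.3333) + (3.6667)·(3.6667) + (0.6667)·(0.6667) + (0.6667)·(0.6667) + (-3.3333)·(-3.3333)) / 5 = 31.3333/5 = 6.2667
  S[B,C] = ((0.6667)·(1.8333) + (-2.3333)·(-1.1667) + (3.6667)·(1.8333) + (0.6667)·(-0.1667) + (0.6667)·(-0.1667) + (-3.3333)·(-2.1667)) / 5 = 17.6667/5 = 3.5333
  S[C,C] = ((1.8333)·(1.8333) + (-1.1667)·(-1.1667) + (1.8333)·(1.8333) + (-0.1667)·(-0.1667) + (-0.1667)·(-0.1667) + (-2.1667)·(-2.1667)) / 5 = 12.8333/5 = 2.5667

S is symmetric (S[j,i] = S[i,j]). Assembling:

S = [[4.8, 3, 2.6],
 [3, 6.2667, 3.5333],
 [2.6, 3.5333, 2.5667]]


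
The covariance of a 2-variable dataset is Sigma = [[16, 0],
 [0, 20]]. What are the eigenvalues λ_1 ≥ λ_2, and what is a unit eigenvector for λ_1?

Step 1 — characteristic polynomial of 2×2 Sigma:
  det(Sigma - λI) = λ² - trace · λ + det = 0.
  trace = 16 + 20 = 36, det = 16·20 - (0)² = 320.
Step 2 — discriminant:
  Δ = trace² - 4·det = 1296 - 1280 = 16.
Step 3 — eigenvalues:
  λ = (trace ± √Δ)/2 = (36 ± 4)/2,
  λ_1 = 20,  λ_2 = 16.

Step 4 — unit eigenvector for λ_1: Sigma is diagonal, so its eigenvectors are the coordinate axes. λ_1 = 20 is the diagonal entry on the second coordinate axis, hence
  v_1 = (0, 1) (||v_1|| = 1).

λ_1 = 20,  λ_2 = 16;  v_1 ≈ (0, 1)


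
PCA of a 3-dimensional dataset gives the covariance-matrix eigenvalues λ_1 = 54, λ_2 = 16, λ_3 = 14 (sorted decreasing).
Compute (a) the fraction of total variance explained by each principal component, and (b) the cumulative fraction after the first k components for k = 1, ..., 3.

Step 1 — total variance = trace(Sigma) = Σ λ_i = 54 + 16 + 14 = 84.

Step 2 — fraction explained by component i = λ_i / Σ λ:
  PC1: 54/84 = 0.6429
  PC2: 16/84 = 0.1905
  PC3: 14/84 = 0.1667

Step 3 — cumulative fraction after k components = (λ_1 + ... + λ_k) / Σ λ:
  k = 1: 54/84 = 0.6429
  k = 2: (54 + 16)/84 = 70/84 = 0.8333
  k = 3: (54 + 16 + 14)/84 = 84/84 = 1

Summary (fraction, with percent):

explained: PC1 0.6429 (64.29%), PC2 0.1905 (19.05%), PC3 0.1667 (16.67%);  cumulative: 0.6429, 0.8333, 1


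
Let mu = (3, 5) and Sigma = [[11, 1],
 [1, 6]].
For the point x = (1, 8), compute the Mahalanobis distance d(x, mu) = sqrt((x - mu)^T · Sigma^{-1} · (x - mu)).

Step 1 — centre the observation: (x - mu) = (-2, 3).

Step 2 — invert Sigma. det(Sigma) = 11·6 - (1)² = 65.
  Sigma^{-1} = (1/det) · [[d, -b], [-b, a]] = [[0.0923, -0.0154],
 [-0.0154, 0.1692]].

Step 3 — form the quadratic (x - mu)^T · Sigma^{-1} · (x - mu):
  Sigma^{-1} · (x - mu) = (-0.2308, 0.5385).
  (x - mu)^T · [Sigma^{-1} · (x - mu)] = (-2)·(-0.2308) + (3)·(0.5385) = 2.0769.

Step 4 — take square root: d = √(2.0769) ≈ 1.4412.

d(x, mu) = √(2.0769) ≈ 1.4412


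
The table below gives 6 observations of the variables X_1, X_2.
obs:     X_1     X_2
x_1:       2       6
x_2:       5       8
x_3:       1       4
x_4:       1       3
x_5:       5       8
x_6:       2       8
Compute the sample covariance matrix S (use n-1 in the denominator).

Step 1 — column means:
  mean(X_1) = (2 + 5 + 1 + 1 + 5 + 2) / 6 = 16/6 = 2.6667
  mean(X_2) = (6 + 8 + 4 + 3 + 8 + 8) / 6 = 37/6 = 6.1667

Step 2 — sample covariance S[i,j] = (1/(n-1)) · Σ_k (x_{k,i} - mean_i) · (x_{k,j} - mean_j), with n-1 = 5.
  S[X_1,X_1] = ((-0.6667)·(-0.6667) + (2.3333)·(2.3333) + (-1.6667)·(-1.6667) + (-1.6667)·(-1.6667) + (2.3333)·(2.3333) + (-0.6667)·(-0.6667)) / 5 = 17.3333/5 = 3.4667
  S[X_1,X_2] = ((-0.6667)·(-0.1667) + (2.3333)·(1.8333) + (-1.6667)·(-2.1667) + (-1.6667)·(-3.1667) + (2.3333)·(1.8333) + (-0.6667)·(1.8333)) / 5 = 16.3333/5 = 3.2667
  S[X_2,X_2] = ((-0.1667)·(-0.1667) + (1.8333)·(1.8333) + (-2.1667)·(-2.1667) + (-3.1667)·(-3.1667) + (1.8333)·(1.8333) + (1.8333)·(1.8333)) / 5 = 24.8333/5 = 4.9667

S is symmetric (S[j,i] = S[i,j]). Assembling:

S = [[3.4667, 3.2667],
 [3.2667, 4.9667]]


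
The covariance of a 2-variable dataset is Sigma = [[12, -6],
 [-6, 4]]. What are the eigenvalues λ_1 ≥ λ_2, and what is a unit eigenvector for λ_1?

Step 1 — characteristic polynomial of 2×2 Sigma:
  det(Sigma - λI) = λ² - trace · λ + det = 0.
  trace = 12 + 4 = 16, det = 12·4 - (-6)² = 12.
Step 2 — discriminant:
  Δ = trace² - 4·det = 256 - 48 = 208.
Step 3 — eigenvalues:
  λ = (trace ± √Δ)/2 = (16 ± 14.4222)/2,
  λ_1 = 15.2111,  λ_2 = 0.7889.

Step 4 — unit eigenvector for λ_1: solve (Sigma - λ_1 I)v = 0. First row:
  (12 - 15.2111)·v_x + (-6)·v_y = 0, i.e. (-3.2111)·v_x + (-6)·v_y = 0,
  so v ∝ (b, λ_1 - a) = (-6, 3.2111); multiply by -1 so the first entry is positive: u = (6, -3.2111).
  ||u|| = √((6)² + (-3.2111)²) = √(46.3112) ≈ 6.8052,
  v_1 = u/||u|| ≈ (0.8817, -0.4719) (||v_1|| = 1).

λ_1 = 15.2111,  λ_2 = 0.7889;  v_1 ≈ (0.8817, -0.4719)


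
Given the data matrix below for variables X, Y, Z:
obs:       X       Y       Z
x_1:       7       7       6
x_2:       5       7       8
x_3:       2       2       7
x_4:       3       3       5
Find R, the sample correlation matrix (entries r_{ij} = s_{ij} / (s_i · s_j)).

Step 1 — column means:
  mean(X) = (7 + 5 + 2 + 3) / 4 = 17/4 = 4.25
  mean(Y) = (7 + 7 + 2 + 3) / 4 = 19/4 = 4.75
  mean(Z) = (6 + 8 + 7 + 5) / 4 = 26/4 = 6.5

Step 2 — sample variances and covariances s[i,j] = (1/(n-1)) · Σ_k (x_{k,i} - mean_i) · (x_{k,j} - mean_j), with n-1 = 3:
  s[X,X] = ((2.75)·(2.75) + (0.75)·(0.75) + (-2.25)·(-2.25) + (-1.25)·(-1.25)) / 3 = 14.75/3 = 4.9167
  s[X,Y] = ((2.75)·(2.25) + (0.75)·(2.25) + (-2.25)·(-2.75) + (-1.25)·(-1.75)) / 3 = 16.25/3 = 5.4167
  s[X,Z] = ((2.75)·(-0.5) + (0.75)·(1.5) + (-2.25)·(0.5) + (-1.25)·(-1.5)) / 3 = 0.5/3 = 0.1667
  s[Y,Y] = ((2.25)·(2.25) + (2.25)·(2.25) + (-2.75)·(-2.75) + (-1.75)·(-1.75)) / 3 = 20.75/3 = 6.9167
  s[Y,Z] = ((2.25)·(-0.5) + (2.25)·(1.5) + (-2.75)·(0.5) + (-1.75)·(-1.5)) / 3 = 3.5/3 = 1.1667
  s[Z,Z] = ((-0.5)·(-0.5) + (1.5)·(1.5) + (0.5)·(0.5) + (-1.5)·(-1.5)) / 3 = 5/3 = 1.6667
  Sample standard deviations s_i = √(s[i,i]):
  s(X) = √(4.9167) = 2.2174
  s(Y) = √(6.9167) = 2.63
  s(Z) = √(1.6667) = 1.291

Step 3 — r_{ij} = s_{ij} / (s_i · s_j):
  r[X,X] = 1 (diagonal).
  r[X,Y] = 5.4167 / (2.2174 · 2.63) = 5.4167 / 5.8315 = 0.9289
  r[X,Z] = 0.1667 / (2.2174 · 1.291) = 0.1667 / 2.8626 = 0.0582
  r[Y,Y] = 1 (diagonal).
  r[Y,Z] = 1.1667 / (2.63 · 1.291) = 1.1667 / 3.3953 = 0.3436
  r[Z,Z] = 1 (diagonal).

R is symmetric with unit diagonal. Assembling:

R = [[1, 0.9289, 0.0582],
 [0.9289, 1, 0.3436],
 [0.0582, 0.3436, 1]]


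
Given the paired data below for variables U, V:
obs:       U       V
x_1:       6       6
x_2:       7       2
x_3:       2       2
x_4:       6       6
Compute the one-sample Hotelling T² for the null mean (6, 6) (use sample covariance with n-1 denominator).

Step 1 — sample mean vector:
  mean(U) = (6 + 7 + 2 + 6) / 4 = 21/4 = 5.25
  mean(V) = (6 + 2 + 2 + 6) / 4 = 16/4 = 4
  x̄ = (5.25, 4),  deviation x̄ - mu_0 = (5.25, 4) - (6, 6) = (-0.75, -2).

Step 2 — sample covariance matrix, S[i,j] = (1/(n-1)) · Σ_k (x_{k,i} - mean_i) · (x_{k,j} - mean_j), divisor n-1 = 3:
  S[U,U] = ((0.75)·(0.75) + (1.75)·(1.75) + (-3.25)·(-3.25) + (0.75)·(0.75)) / 3 = 14.75/3 = 4.9167
  S[U,V] = ((0.75)·(2) + (1.75)·(-2) + (-3.25)·(-2) + (0.75)·(2)) / 3 = 6/3 = 2
  S[V,V] = ((2)·(2) + (-2)·(-2) + (-2)·(-2) + (2)·(2)) / 3 = 16/3 = 5.3333
  S = [[4.9167, 2],
 [2, 5.3333]].

Step 3 — invert S. det(S) = 4.9167·5.3333 - (2)² = 22.2222.
  S^{-1} = (1/det) · [[d, -b], [-b, a]] = [[0.24, -0.09],
 [-0.09, 0.2213]].

Step 4 — quadratic form (x̄ - mu_0)^T · S^{-1} · (x̄ - mu_0):
  S^{-1} · (x̄ - mu_0) = (0, -0.375),
  (x̄ - mu_0)^T · [...] = (-0.75)·(0) + (-2)·(-0.375) = 0.75.

Step 5 — scale by n: T² = 4 · 0.75 = 3.

T² ≈ 3


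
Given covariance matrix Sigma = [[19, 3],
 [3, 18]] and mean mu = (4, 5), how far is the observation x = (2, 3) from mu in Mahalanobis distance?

Step 1 — centre the observation: (x - mu) = (-2, -2).

Step 2 — invert Sigma. det(Sigma) = 19·18 - (3)² = 333.
  Sigma^{-1} = (1/det) · [[d, -b], [-b, a]] = [[0.0541, -0.009],
 [-0.009, 0.0571]].

Step 3 — form the quadratic (x - mu)^T · Sigma^{-1} · (x - mu):
  Sigma^{-1} · (x - mu) = (-0.0901, -0.0961).
  (x - mu)^T · [Sigma^{-1} · (x - mu)] = (-2)·(-0.0901) + (-2)·(-0.0961) = 0.3724.

Step 4 — take square root: d = √(0.3724) ≈ 0.6102.

d(x, mu) = √(0.3724) ≈ 0.6102


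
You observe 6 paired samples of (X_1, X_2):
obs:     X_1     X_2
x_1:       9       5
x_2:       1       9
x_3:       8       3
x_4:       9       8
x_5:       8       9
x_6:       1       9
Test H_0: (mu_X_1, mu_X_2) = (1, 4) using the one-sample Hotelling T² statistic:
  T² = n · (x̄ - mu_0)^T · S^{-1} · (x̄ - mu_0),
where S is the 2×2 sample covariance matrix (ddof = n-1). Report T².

Step 1 — sample mean vector:
  mean(X_1) = (9 + 1 + 8 + 9 + 8 + 1) / 6 = 36/6 = 6
  mean(X_2) = (5 + 9 + 3 + 8 + 9 + 9) / 6 = 43/6 = 7.1667
  x̄ = (6, 7.1667),  deviation x̄ - mu_0 = (6, 7.1667) - (1, 4) = (5, 3.1667).

Step 2 — sample covariance matrix, S[i,j] = (1/(n-1)) · Σ_k (x_{k,i} - mean_i) · (x_{k,j} - mean_j), divisor n-1 = 5:
  S[X_1,X_1] = ((3)·(3) + (-5)·(-5) + (2)·(2) + (3)·(3) + (2)·(2) + (-5)·(-5)) / 5 = 76/5 = 15.2
  S[X_1,X_2] = ((3)·(-2.1667) + (-5)·(1.8333) + (2)·(-4.1667) + (3)·(0.8333) + (2)·(1.8333) + (-5)·(1.8333)) / 5 = -27/5 = -5.4
  S[X_2,X_2] = ((-2.1667)·(-2.1667) + (1.8333)·(1.8333) + (-4.1667)·(-4.1667) + (0.8333)·(0.8333) + (1.8333)·(1.8333) + (1.8333)·(1.8333)) / 5 = 32.8333/5 = 6.5667
  S = [[15.2, -5.4],
 [-5.4, 6.5667]].

Step 3 — invert S. det(S) = 15.2·6.5667 - (-5.4)² = 70.6533.
  S^{-1} = (1/det) · [[d, -b], [-b, a]] = [[0.0929, 0.0764],
 [0.0764, 0.2151]].

Step 4 — quadratic form (x̄ - mu_0)^T · S^{-1} · (x̄ - mu_0):
  S^{-1} · (x̄ - mu_0) = (0.7067, 1.0634),
  (x̄ - mu_0)^T · [...] = (5)·(0.7067) + (3.1667)·(1.0634) = 6.9011.

Step 5 — scale by n: T² = 6 · 6.9011 = 41.4069.

T² ≈ 41.4069


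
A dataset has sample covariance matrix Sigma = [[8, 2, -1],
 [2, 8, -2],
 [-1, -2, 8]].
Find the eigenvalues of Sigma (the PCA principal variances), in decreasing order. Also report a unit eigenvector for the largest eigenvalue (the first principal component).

Step 1 — characteristic polynomial p(λ) = det(λI - Sigma) = λ³ - tr·λ² + c_1·λ - det, where tr = trace, c_1 = sum of the principal 2×2 minors, det = det(Sigma):
  tr = 8 + 8 + 8 = 24,
  c_1 = (8·8 - (2)²) + (8·8 - (-1)²) + (8·8 - (-2)²) = 60 + 63 + 60 = 183,
  det = 8·(8·8 - (-2)²) - (2)·((2)·8 - (-2)·(-1)) + (-1)·((2)·(-2) - 8·(-1)) = 8·(60) - (2)·(14) + (-1)·(4) = 448.
  So p(λ) = λ³ - 24λ² + 183λ - 448.
Step 2 — look for an integer root (rational root theorem: any rational root is an integer divisor of 448). Testing λ = 7:
  p(7) = 343 - 1176 + 1281 - 448 = 0  ✓
  Dividing out (λ - 7): p(λ) = (λ - 7)(λ² - 17λ + 64).
Step 3 — remaining eigenvalues from the quadratic λ² - 17λ + 64 = 0:
  Δ = 17² - 4·64 = 289 - 256 = 33,  λ = (17 ± √33)/2 = (17 ± 5.7446)/2 ≈ 11.3723 or 5.6277.
  Sorted: λ_1 = 11.3723,  λ_2 = 7,  λ_3 = 5.6277  (check: sum = 24 = tr ✓).

Step 4 — unit eigenvector for λ_1 ≈ 11.3723: v spans the null space of (Sigma - λ_1 I), whose rows are
  r_1 = (-3.3723, 2, -1),  r_2 = (2, -3.3723, -2),  r_3 = (-1, -2, -3.3723).
  v is orthogonal to every row, so take v ∝ r_1 × r_2 = ((2)·(-2) - (-1)·(-3.3723), (-1)·(2) - (-3.3723)·(-2), (-3.3723)·(-3.3723) - (2)·(2)) ≈ (-7.3723, -8.7446, 7.3723).
  Rescale (multiply by -1 so the first nonzero entry is positive): u = (7.3723, 8.7446, -7.3723).
  ||u|| = √((7.3723)² + (8.7446)² + (-7.3723)²) = √(185.1684) ≈ 13.6077,  v_1 = u/||u|| ≈ (0.5418, 0.6426, -0.5418) (||v_1|| = 1).

λ_1 = 11.3723,  λ_2 = 7,  λ_3 = 5.6277;  v_1 ≈ (0.5418, 0.6426, -0.5418)


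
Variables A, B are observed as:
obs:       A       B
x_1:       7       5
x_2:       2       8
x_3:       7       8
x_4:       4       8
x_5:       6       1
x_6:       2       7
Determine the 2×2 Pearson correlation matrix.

Step 1 — column means:
  mean(A) = (7 + 2 + 7 + 4 + 6 + 2) / 6 = 28/6 = 4.6667
  mean(B) = (5 + 8 + 8 + 8 + 1 + 7) / 6 = 37/6 = 6.1667

Step 2 — sample variances and covariances s[i,j] = (1/(n-1)) · Σ_k (x_{k,i} - mean_i) · (x_{k,j} - mean_j), with n-1 = 5:
  s[A,A] = ((2.3333)·(2.3333) + (-2.6667)·(-2.6667) + (2.3333)·(2.3333) + (-0.6667)·(-0.6667) + (1.3333)·(1.3333) + (-2.6667)·(-2.6667)) / 5 = 27.3333/5 = 5.4667
  s[A,B] = ((2.3333)·(-1.1667) + (-2.6667)·(1.8333) + (2.3333)·(1.8333) + (-0.6667)·(1.8333) + (1.3333)·(-5.1667) + (-2.6667)·(0.8333)) / 5 = -13.6667/5 = -2.7333
  s[B,B] = ((-1.1667)·(-1.1667) + (1.8333)·(1.8333) + (1.8333)·(1.8333) + (1.8333)·(1.8333) + (-5.1667)·(-5.1667) + (0.8333)·(0.8333)) / 5 = 38.8333/5 = 7.7667
  Sample standard deviations s_i = √(s[i,i]):
  s(A) = √(5.4667) = 2.3381
  s(B) = √(7.7667) = 2.7869

Step 3 — r_{ij} = s_{ij} / (s_i · s_j):
  r[A,A] = 1 (diagonal).
  r[A,B] = -2.7333 / (2.3381 · 2.7869) = -2.7333 / 6.516 = -0.4195
  r[B,B] = 1 (diagonal).

R is symmetric with unit diagonal. Assembling:

R = [[1, -0.4195],
 [-0.4195, 1]]


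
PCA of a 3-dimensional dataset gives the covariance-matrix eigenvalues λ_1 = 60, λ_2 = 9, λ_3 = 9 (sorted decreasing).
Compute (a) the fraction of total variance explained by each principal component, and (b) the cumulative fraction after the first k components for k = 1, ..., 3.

Step 1 — total variance = trace(Sigma) = Σ λ_i = 60 + 9 + 9 = 78.

Step 2 — fraction explained by component i = λ_i / Σ λ:
  PC1: 60/78 = 0.7692
  PC2: 9/78 = 0.1154
  PC3: 9/78 = 0.1154

Step 3 — cumulative fraction after k components = (λ_1 + ... + λ_k) / Σ λ:
  k = 1: 60/78 = 0.7692
  k = 2: (60 + 9)/78 = 69/78 = 0.8846
  k = 3: (60 + 9 + 9)/78 = 78/78 = 1

Summary (fraction, with percent):

explained: PC1 0.7692 (76.92%), PC2 0.1154 (11.54%), PC3 0.1154 (11.54%);  cumulative: 0.7692, 0.8846, 1


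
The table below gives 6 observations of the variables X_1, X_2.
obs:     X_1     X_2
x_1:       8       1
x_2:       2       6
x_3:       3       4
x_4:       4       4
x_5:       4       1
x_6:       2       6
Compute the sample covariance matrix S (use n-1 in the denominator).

Step 1 — column means:
  mean(X_1) = (8 + 2 + 3 + 4 + 4 + 2) / 6 = 23/6 = 3.8333
  mean(X_2) = (1 + 6 + 4 + 4 + 1 + 6) / 6 = 22/6 = 3.6667

Step 2 — sample covariance S[i,j] = (1/(n-1)) · Σ_k (x_{k,i} - mean_i) · (x_{k,j} - mean_j), with n-1 = 5.
  S[X_1,X_1] = ((4.1667)·(4.1667) + (-1.8333)·(-1.8333) + (-0.8333)·(-0.8333) + (0.1667)·(0.1667) + (0.1667)·(0.1667) + (-1.8333)·(-1.8333)) / 5 = 24.8333/5 = 4.9667
  S[X_1,X_2] = ((4.1667)·(-2.6667) + (-1.8333)·(2.3333) + (-0.8333)·(0.3333) + (0.1667)·(0.3333) + (0.1667)·(-2.6667) + (-1.8333)·(2.3333)) / 5 = -20.3333/5 = -4.0667
  S[X_2,X_2] = ((-2.6667)·(-2.6667) + (2.3333)·(2.3333) + (0.3333)·(0.3333) + (0.3333)·(0.3333) + (-2.6667)·(-2.6667) + (2.3333)·(2.3333)) / 5 = 25.3333/5 = 5.0667

S is symmetric (S[j,i] = S[i,j]). Assembling:

S = [[4.9667, -4.0667],
 [-4.0667, 5.0667]]


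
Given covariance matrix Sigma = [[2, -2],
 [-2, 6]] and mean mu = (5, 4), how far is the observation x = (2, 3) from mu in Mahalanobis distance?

Step 1 — centre the observation: (x - mu) = (-3, -1).

Step 2 — invert Sigma. det(Sigma) = 2·6 - (-2)² = 8.
  Sigma^{-1} = (1/det) · [[d, -b], [-b, a]] = [[0.75, 0.25],
 [0.25, 0.25]].

Step 3 — form the quadratic (x - mu)^T · Sigma^{-1} · (x - mu):
  Sigma^{-1} · (x - mu) = (-2.5, -1).
  (x - mu)^T · [Sigma^{-1} · (x - mu)] = (-3)·(-2.5) + (-1)·(-1) = 8.5.

Step 4 — take square root: d = √(8.5) ≈ 2.9155.

d(x, mu) = √(8.5) ≈ 2.9155


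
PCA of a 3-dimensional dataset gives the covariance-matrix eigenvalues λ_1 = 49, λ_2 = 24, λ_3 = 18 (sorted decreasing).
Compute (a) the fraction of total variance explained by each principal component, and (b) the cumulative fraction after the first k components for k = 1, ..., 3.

Step 1 — total variance = trace(Sigma) = Σ λ_i = 49 + 24 + 18 = 91.

Step 2 — fraction explained by component i = λ_i / Σ λ:
  PC1: 49/91 = 0.5385
  PC2: 24/91 = 0.2637
  PC3: 18/91 = 0.1978

Step 3 — cumulative fraction after k components = (λ_1 + ... + λ_k) / Σ λ:
  k = 1: 49/91 = 0.5385
  k = 2: (49 + 24)/91 = 73/91 = 0.8022
  k = 3: (49 + 24 + 18)/91 = 91/91 = 1

Summary (fraction, with percent):

explained: PC1 0.5385 (53.85%), PC2 0.2637 (26.37%), PC3 0.1978 (19.78%);  cumulative: 0.5385, 0.8022, 1


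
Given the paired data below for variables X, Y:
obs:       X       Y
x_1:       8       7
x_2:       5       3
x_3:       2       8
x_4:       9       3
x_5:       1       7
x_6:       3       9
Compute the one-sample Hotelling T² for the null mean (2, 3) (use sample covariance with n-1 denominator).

Step 1 — sample mean vector:
  mean(X) = (8 + 5 + 2 + 9 + 1 + 3) / 6 = 28/6 = 4.6667
  mean(Y) = (7 + 3 + 8 + 3 + 7 + 9) / 6 = 37/6 = 6.1667
  x̄ = (4.6667, 6.1667),  deviation x̄ - mu_0 = (4.6667, 6.1667) - (2, 3) = (2.6667, 3.1667).

Step 2 — sample covariance matrix, S[i,j] = (1/(n-1)) · Σ_k (x_{k,i} - mean_i) · (x_{k,j} - mean_j), divisor n-1 = 5:
  S[X,X] = ((3.3333)·(3.3333) + (0.3333)·(0.3333) + (-2.6667)·(-2.6667) + (4.3333)·(4.3333) + (-3.6667)·(-3.6667) + (-1.6667)·(-1.6667)) / 5 = 53.3333/5 = 10.6667
  S[X,Y] = ((3.3333)·(0.8333) + (0.3333)·(-3.1667) + (-2.6667)·(1.8333) + (4.3333)·(-3.1667) + (-3.6667)·(0.8333) + (-1.6667)·(2.8333)) / 5 = -24.6667/5 = -4.9333
  S[Y,Y] = ((0.8333)·(0.8333) + (-3.1667)·(-3.1667) + (1.8333)·(1.8333) + (-3.1667)·(-3.1667) + (0.8333)·(0.8333) + (2.8333)·(2.8333)) / 5 = 32.8333/5 = 6.5667
  S = [[10.6667, -4.9333],
 [-4.9333, 6.5667]].

Step 3 — invert S. det(S) = 10.6667·6.5667 - (-4.9333)² = 45.7067.
  S^{-1} = (1/det) · [[d, -b], [-b, a]] = [[0.1437, 0.1079],
 [0.1079, 0.2334]].

Step 4 — quadratic form (x̄ - mu_0)^T · S^{-1} · (x̄ - mu_0):
  S^{-1} · (x̄ - mu_0) = (0.7249, 1.0268),
  (x̄ - mu_0)^T · [...] = (2.6667)·(0.7249) + (3.1667)·(1.0268) = 5.1848.

Step 5 — scale by n: T² = 6 · 5.1848 = 31.1085.

T² ≈ 31.1085


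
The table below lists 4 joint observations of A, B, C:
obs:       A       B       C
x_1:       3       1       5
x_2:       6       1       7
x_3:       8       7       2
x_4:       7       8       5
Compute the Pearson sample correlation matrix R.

Step 1 — column means:
  mean(A) = (3 + 6 + 8 + 7) / 4 = 24/4 = 6
  mean(B) = (1 + 1 + 7 + 8) / 4 = 17/4 = 4.25
  mean(C) = (5 + 7 + 2 + 5) / 4 = 19/4 = 4.75

Step 2 — sample variances and covariances s[i,j] = (1/(n-1)) · Σ_k (x_{k,i} - mean_i) · (x_{k,j} - mean_j), with n-1 = 3:
  s[A,A] = ((-3)·(-3) + (0)·(0) + (2)·(2) + (1)·(1)) / 3 = 14/3 = 4.6667
  s[A,B] = ((-3)·(-3.25) + (0)·(-3.25) + (2)·(2.75) + (1)·(3.75)) / 3 = 19/3 = 6.3333
  s[A,C] = ((-3)·(0.25) + (0)·(2.25) + (2)·(-2.75) + (1)·(0.25)) / 3 = -6/3 = -2
  s[B,B] = ((-3.25)·(-3.25) + (-3.25)·(-3.25) + (2.75)·(2.75) + (3.75)·(3.75)) / 3 = 42.75/3 = 14.25
  s[B,C] = ((-3.25)·(0.25) + (-3.25)·(2.25) + (2.75)·(-2.75) + (3.75)·(0.25)) / 3 = -14.75/3 = -4.9167
  s[C,C] = ((0.25)·(0.25) + (2.25)·(2.25) + (-2.75)·(-2.75) + (0.25)·(0.25)) / 3 = 12.75/3 = 4.25
  Sample standard deviations s_i = √(s[i,i]):
  s(A) = √(4.6667) = 2.1602
  s(B) = √(14.25) = 3.7749
  s(C) = √(4.25) = 2.0616

Step 3 — r_{ij} = s_{ij} / (s_i · s_j):
  r[A,A] = 1 (diagonal).
  r[A,B] = 6.3333 / (2.1602 · 3.7749) = 6.3333 / 8.1548 = 0.7766
  r[A,C] = -2 / (2.1602 · 2.0616) = -2 / 4.4535 = -0.4491
  r[B,B] = 1 (diagonal).
  r[B,C] = -4.9167 / (3.7749 · 2.0616) = -4.9167 / 7.7822 = -0.6318
  r[C,C] = 1 (diagonal).

R is symmetric with unit diagonal. Assembling:

R = [[1, 0.7766, -0.4491],
 [0.7766, 1, -0.6318],
 [-0.4491, -0.6318, 1]]


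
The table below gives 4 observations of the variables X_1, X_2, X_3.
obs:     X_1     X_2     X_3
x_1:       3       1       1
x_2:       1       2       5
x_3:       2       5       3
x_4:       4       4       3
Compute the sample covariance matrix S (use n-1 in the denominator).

Step 1 — column means:
  mean(X_1) = (3 + 1 + 2 + 4) / 4 = 10/4 = 2.5
  mean(X_2) = (1 + 2 + 5 + 4) / 4 = 12/4 = 3
  mean(X_3) = (1 + 5 + 3 + 3) / 4 = 12/4 = 3

Step 2 — sample covariance S[i,j] = (1/(n-1)) · Σ_k (x_{k,i} - mean_i) · (x_{k,j} - mean_j), with n-1 = 3.
  S[X_1,X_1] = ((0.5)·(0.5) + (-1.5)·(-1.5) + (-0.5)·(-0.5) + (1.5)·(1.5)) / 3 = 5/3 = 1.6667
  S[X_1,X_2] = ((0.5)·(-2) + (-1.5)·(-1) + (-0.5)·(2) + (1.5)·(1)) / 3 = 1/3 = 0.3333
  S[X_1,X_3] = ((0.5)·(-2) + (-1.5)·(2) + (-0.5)·(0) + (1.5)·(0)) / 3 = -4/3 = -1.3333
  S[X_2,X_2] = ((-2)·(-2) + (-1)·(-1) + (2)·(2) + (1)·(1)) / 3 = 10/3 = 3.3333
  S[X_2,X_3] = ((-2)·(-2) + (-1)·(2) + (2)·(0) + (1)·(0)) / 3 = 2/3 = 0.6667
  S[X_3,X_3] = ((-2)·(-2) + (2)·(2) + (0)·(0) + (0)·(0)) / 3 = 8/3 = 2.6667

S is symmetric (S[j,i] = S[i,j]). Assembling:

S = [[1.6667, 0.3333, -1.3333],
 [0.3333, 3.3333, 0.6667],
 [-1.3333, 0.6667, 2.6667]]


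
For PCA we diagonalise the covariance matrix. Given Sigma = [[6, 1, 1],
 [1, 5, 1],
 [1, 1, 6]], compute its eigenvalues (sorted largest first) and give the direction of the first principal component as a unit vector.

Step 1 — characteristic polynomial p(λ) = det(λI - Sigma) = λ³ - tr·λ² + c_1·λ - det, where tr = trace, c_1 = sum of the principal 2×2 minors, det = det(Sigma):
  tr = 6 + 5 + 6 = 17,
  c_1 = (6·5 - (1)²) + (6·6 - (1)²) + (5·6 - (1)²) = 29 + 35 + 29 = 93,
  det = 6·(5·6 - (1)²) - (1)·((1)·6 - (1)·(1)) + (1)·((1)·(1) - 5·(1)) = 6·(29) - (1)·(5) + (1)·(-4) = 165.
  So p(λ) = λ³ - 17λ² + 93λ - 165.
Step 2 — look for an integer root (rational root theorem: any rational root is an integer divisor of 165). Testing λ = 5:
  p(5) = 125 - 425 + 465 - 165 = 0  ✓
  Dividing out (λ - 5): p(λ) = (λ - 5)(λ² - 12λ + 33).
Step 3 — remaining eigenvalues from the quadratic λ² - 12λ + 33 = 0:
  Δ = 12² - 4·33 = 144 - 132 = 12,  λ = (12 ± √12)/2 = (12 ± 3.4641)/2 ≈ 7.7321 or 4.2679.
  Sorted: λ_1 = 7.7321,  λ_2 = 5,  λ_3 = 4.2679  (check: sum = 17 = tr ✓).

Step 4 — unit eigenvector for λ_1 ≈ 7.7321: v spans the null space of (Sigma - λ_1 I), whose rows are
  r_1 = (-1.7321, 1, 1),  r_2 = (1, -2.7321, 1),  r_3 = (1, 1, -1.7321).
  v is orthogonal to every row, so take v ∝ r_1 × r_2 = ((1)·(1) - (1)·(-2.7321), (1)·(1) - (-1.7321)·(1), (-1.7321)·(-2.7321) - (1)·(1)) ≈ (3.7321, 2.7321, 3.7321).
  Let u = (3.7321, 2.7321, 3.7321).
  ||u|| = √((3.7321)² + (2.7321)² + (3.7321)²) = √(35.3205) ≈ 5.9431,  v_1 = u/||u|| ≈ (0.628, 0.4597, 0.628) (||v_1|| = 1).

λ_1 = 7.7321,  λ_2 = 5,  λ_3 = 4.2679;  v_1 ≈ (0.628, 0.4597, 0.628)


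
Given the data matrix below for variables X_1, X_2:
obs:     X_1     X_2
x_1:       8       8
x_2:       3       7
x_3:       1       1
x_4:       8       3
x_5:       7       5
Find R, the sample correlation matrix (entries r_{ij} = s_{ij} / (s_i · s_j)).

Step 1 — column means:
  mean(X_1) = (8 + 3 + 1 + 8 + 7) / 5 = 27/5 = 5.4
  mean(X_2) = (8 + 7 + 1 + 3 + 5) / 5 = 24/5 = 4.8

Step 2 — sample variances and covariances s[i,j] = (1/(n-1)) · Σ_k (x_{k,i} - mean_i) · (x_{k,j} - mean_j), with n-1 = 4:
  s[X_1,X_1] = ((2.6)·(2.6) + (-2.4)·(-2.4) + (-4.4)·(-4.4) + (2.6)·(2.6) + (1.6)·(1.6)) / 4 = 41.2/4 = 10.3
  s[X_1,X_2] = ((2.6)·(3.2) + (-2.4)·(2.2) + (-4.4)·(-3.8) + (2.6)·(-1.8) + (1.6)·(0.2)) / 4 = 15.4/4 = 3.85
  s[X_2,X_2] = ((3.2)·(3.2) + (2.2)·(2.2) + (-3.8)·(-3.8) + (-1.8)·(-1.8) + (0.2)·(0.2)) / 4 = 32.8/4 = 8.2
  Sample standard deviations s_i = √(s[i,i]):
  s(X_1) = √(10.3) = 3.2094
  s(X_2) = √(8.2) = 2.8636

Step 3 — r_{ij} = s_{ij} / (s_i · s_j):
  r[X_1,X_1] = 1 (diagonal).
  r[X_1,X_2] = 3.85 / (3.2094 · 2.8636) = 3.85 / 9.1902 = 0.4189
  r[X_2,X_2] = 1 (diagonal).

R is symmetric with unit diagonal. Assembling:

R = [[1, 0.4189],
 [0.4189, 1]]


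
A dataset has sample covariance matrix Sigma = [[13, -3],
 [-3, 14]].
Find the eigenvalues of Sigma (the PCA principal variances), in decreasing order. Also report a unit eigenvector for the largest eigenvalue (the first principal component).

Step 1 — characteristic polynomial of 2×2 Sigma:
  det(Sigma - λI) = λ² - trace · λ + det = 0.
  trace = 13 + 14 = 27, det = 13·14 - (-3)² = 173.
Step 2 — discriminant:
  Δ = trace² - 4·det = 729 - 692 = 37.
Step 3 — eigenvalues:
  λ = (trace ± √Δ)/2 = (27 ± 6.0828)/2,
  λ_1 = 16.5414,  λ_2 = 10.4586.

Step 4 — unit eigenvector for λ_1: solve (Sigma - λ_1 I)v = 0. First row:
  (13 - 16.5414)·v_x + (-3)·v_y = 0, i.e. (-3.5414)·v_x + (-3)·v_y = 0,
  so v ∝ (b, λ_1 - a) = (-3, 3.5414); multiply by -1 so the first entry is positive: u = (3, -3.5414).
  ||u|| = √((3)² + (-3.5414)²) = √(21.5414) ≈ 4.6413,
  v_1 = u/||u|| ≈ (0.6464, -0.763) (||v_1|| = 1).

λ_1 = 16.5414,  λ_2 = 10.4586;  v_1 ≈ (0.6464, -0.763)
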